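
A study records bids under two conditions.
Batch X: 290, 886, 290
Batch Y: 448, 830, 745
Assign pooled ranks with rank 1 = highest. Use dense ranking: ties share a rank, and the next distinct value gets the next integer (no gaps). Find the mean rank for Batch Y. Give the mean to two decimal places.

Sorted (descending): 886, 830, 745, 448, 290, 290
The 2 values of 290 share dense rank 5.
Remaining distinct values take the next consecutive integers.
Batch Y values → pooled ranks: 448→4, 830→2, 745→3
Mean rank = (4 + 2 + 3) / 3 = 3.00

3.00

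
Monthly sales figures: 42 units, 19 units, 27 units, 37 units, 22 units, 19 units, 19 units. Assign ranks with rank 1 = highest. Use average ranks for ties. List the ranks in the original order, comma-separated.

Sorted (descending): 42, 37, 27, 22, 19, 19, 19
The 3 values of 19 occupy positions 5–7 → average rank 6.

1, 6, 3, 2, 4, 6, 6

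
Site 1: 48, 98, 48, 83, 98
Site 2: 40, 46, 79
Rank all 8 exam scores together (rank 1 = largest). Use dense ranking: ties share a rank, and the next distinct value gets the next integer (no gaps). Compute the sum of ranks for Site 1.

12

Sorted (descending): 98, 98, 83, 79, 48, 48, 46, 40
The 2 values of 98 share dense rank 1.
The 2 values of 48 share dense rank 4.
Remaining distinct values take the next consecutive integers.
Site 1 values → pooled ranks: 48→4, 98→1, 48→4, 83→2, 98→1
Rank sum = 4 + 1 + 4 + 2 + 1 = 12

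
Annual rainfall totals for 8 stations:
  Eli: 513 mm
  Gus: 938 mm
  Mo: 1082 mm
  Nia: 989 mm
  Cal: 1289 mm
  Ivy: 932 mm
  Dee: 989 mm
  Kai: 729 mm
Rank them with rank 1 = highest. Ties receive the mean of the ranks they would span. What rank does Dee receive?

3.5

Sorted (descending): 1289, 1082, 989, 989, 938, 932, 729, 513
The 2 values of 989 occupy positions 3–4 → average rank (3+4)/2 = 3.5.
Dee has value 989 mm → rank 3.5.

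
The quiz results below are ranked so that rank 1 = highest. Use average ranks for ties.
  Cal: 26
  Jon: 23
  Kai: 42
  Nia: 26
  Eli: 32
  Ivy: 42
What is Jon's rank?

Sorted (descending): 42, 42, 32, 26, 26, 23
The 2 values of 42 occupy positions 1–2 → average rank (1+2)/2 = 1.5.
The 2 values of 26 occupy positions 4–5 → average rank (4+5)/2 = 4.5.
Jon has value 23 → rank 6.

6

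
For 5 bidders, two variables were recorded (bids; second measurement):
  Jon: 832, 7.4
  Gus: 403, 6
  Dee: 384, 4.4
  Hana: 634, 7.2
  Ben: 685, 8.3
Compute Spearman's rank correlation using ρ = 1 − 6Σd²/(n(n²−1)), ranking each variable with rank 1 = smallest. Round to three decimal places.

0.900

Ranks of variable 1: 5, 2, 1, 3, 4
Ranks of variable 2: 4, 2, 1, 3, 5
d = r₁ − r₂: 1, 0, 0, 0, -1
d²: 1, 0, 0, 0, 1; Σd² = 2
ρ = 1 − 6·2/(5·24) = 1 − 12/120 = 0.900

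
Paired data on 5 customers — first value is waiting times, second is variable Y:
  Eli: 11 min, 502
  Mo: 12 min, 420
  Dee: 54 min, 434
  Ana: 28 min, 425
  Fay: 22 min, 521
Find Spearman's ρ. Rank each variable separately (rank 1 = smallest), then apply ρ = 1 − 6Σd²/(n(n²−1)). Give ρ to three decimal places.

Ranks of variable 1: 1, 2, 5, 4, 3
Ranks of variable 2: 4, 1, 3, 2, 5
d = r₁ − r₂: -3, 1, 2, 2, -2
d²: 9, 1, 4, 4, 4; Σd² = 22
ρ = 1 − 6·22/(5·24) = 1 − 132/120 = -0.100

-0.100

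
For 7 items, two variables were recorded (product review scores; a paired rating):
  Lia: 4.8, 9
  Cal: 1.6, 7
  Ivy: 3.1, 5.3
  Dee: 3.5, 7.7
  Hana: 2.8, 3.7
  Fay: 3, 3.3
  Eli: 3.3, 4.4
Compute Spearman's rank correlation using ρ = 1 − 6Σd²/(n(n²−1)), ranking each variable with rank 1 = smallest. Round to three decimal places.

Ranks of variable 1: 7, 1, 4, 6, 2, 3, 5
Ranks of variable 2: 7, 5, 4, 6, 2, 1, 3
d = r₁ − r₂: 0, -4, 0, 0, 0, 2, 2
d²: 0, 16, 0, 0, 0, 4, 4; Σd² = 24
ρ = 1 − 6·24/(7·48) = 1 − 144/336 = 0.571

0.571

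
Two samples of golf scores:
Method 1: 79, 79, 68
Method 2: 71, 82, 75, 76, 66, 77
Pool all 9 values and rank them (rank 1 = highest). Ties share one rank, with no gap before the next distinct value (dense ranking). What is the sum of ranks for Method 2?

Sorted (descending): 82, 79, 79, 77, 76, 75, 71, 68, 66
The 2 values of 79 share dense rank 2.
Remaining distinct values take the next consecutive integers.
Method 2 values → pooled ranks: 71→6, 82→1, 75→5, 76→4, 66→8, 77→3
Rank sum = 6 + 1 + 5 + 4 + 8 + 3 = 27

27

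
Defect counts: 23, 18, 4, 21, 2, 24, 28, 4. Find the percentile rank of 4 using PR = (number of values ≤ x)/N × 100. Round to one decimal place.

N = 8.
Strictly below 4: 1. Equal to 4: 2.
PR = 3/8 × 100 = 37.5

37.5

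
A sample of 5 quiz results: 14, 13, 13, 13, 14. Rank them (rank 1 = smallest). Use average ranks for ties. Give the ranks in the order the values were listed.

Sorted (ascending): 13, 13, 13, 14, 14
The 3 values of 13 occupy positions 1–3 → average rank 2.
The 2 values of 14 occupy positions 4–5 → average rank (4+5)/2 = 4.5.

4.5, 2, 2, 2, 4.5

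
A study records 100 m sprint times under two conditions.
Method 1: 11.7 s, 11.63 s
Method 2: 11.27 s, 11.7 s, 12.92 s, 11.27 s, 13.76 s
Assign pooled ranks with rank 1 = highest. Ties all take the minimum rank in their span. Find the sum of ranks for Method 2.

18

Sorted (descending): 13.76, 12.92, 11.7, 11.7, 11.63, 11.27, 11.27
The 2 values of 11.7 occupy positions 3–4 → each gets rank 3.
The 2 values of 11.27 occupy positions 6–7 → each gets rank 6.
Method 2 values → pooled ranks: 11.27→6, 11.7→3, 12.92→2, 11.27→6, 13.76→1
Rank sum = 6 + 3 + 2 + 6 + 1 = 18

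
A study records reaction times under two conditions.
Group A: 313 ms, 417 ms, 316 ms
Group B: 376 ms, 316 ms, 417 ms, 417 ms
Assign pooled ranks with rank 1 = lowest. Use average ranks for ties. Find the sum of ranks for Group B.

Sorted (ascending): 313, 316, 316, 376, 417, 417, 417
The 2 values of 316 occupy positions 2–3 → average rank (2+3)/2 = 2.5.
The 3 values of 417 occupy positions 5–7 → average rank 6.
Group B values → pooled ranks: 376→4, 316→2.5, 417→6, 417→6
Rank sum = 4 + 2.5 + 6 + 6 = 18.5

18.5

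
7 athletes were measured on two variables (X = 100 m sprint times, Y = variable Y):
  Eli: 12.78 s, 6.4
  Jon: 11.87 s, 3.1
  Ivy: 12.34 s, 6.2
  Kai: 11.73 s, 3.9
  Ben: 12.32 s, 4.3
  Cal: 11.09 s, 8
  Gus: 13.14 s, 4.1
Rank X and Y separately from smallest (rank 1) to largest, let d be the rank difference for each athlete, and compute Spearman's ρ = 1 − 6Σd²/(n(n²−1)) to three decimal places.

Ranks of variable 1: 6, 3, 5, 2, 4, 1, 7
Ranks of variable 2: 6, 1, 5, 2, 4, 7, 3
d = r₁ − r₂: 0, 2, 0, 0, 0, -6, 4
d²: 0, 4, 0, 0, 0, 36, 16; Σd² = 56
ρ = 1 − 6·56/(7·48) = 1 − 336/336 = 0.000

0.000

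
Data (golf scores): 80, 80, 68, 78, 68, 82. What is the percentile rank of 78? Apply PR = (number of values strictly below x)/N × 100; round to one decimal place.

N = 6.
Strictly below 78: 2. Equal to 78: 1.
PR = 2/6 × 100 = 33.3

33.3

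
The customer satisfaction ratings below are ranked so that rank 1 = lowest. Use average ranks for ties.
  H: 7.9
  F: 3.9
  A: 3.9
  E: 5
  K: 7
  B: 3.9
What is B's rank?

2

Sorted (ascending): 3.9, 3.9, 3.9, 5, 7, 7.9
The 3 values of 3.9 occupy positions 1–3 → average rank 2.
B has value 3.9 → rank 2.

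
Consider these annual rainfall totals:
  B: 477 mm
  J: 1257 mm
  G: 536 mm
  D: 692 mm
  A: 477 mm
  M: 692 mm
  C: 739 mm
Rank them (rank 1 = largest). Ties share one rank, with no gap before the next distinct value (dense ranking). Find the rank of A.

Sorted (descending): 1257, 739, 692, 692, 536, 477, 477
The 2 values of 692 share dense rank 3.
The 2 values of 477 share dense rank 5.
Remaining distinct values take the next consecutive integers.
A has value 477 mm → rank 5.

5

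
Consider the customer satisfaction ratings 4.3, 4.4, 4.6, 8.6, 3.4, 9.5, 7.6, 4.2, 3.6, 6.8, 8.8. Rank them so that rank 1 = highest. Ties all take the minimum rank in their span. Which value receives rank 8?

4.3

Sorted (descending): 9.5, 8.8, 8.6, 7.6, 6.8, 4.6, 4.4, 4.3, 4.2, 3.6, 3.4
No ties — each value takes its position as its rank.
Rank 8 → value 4.3.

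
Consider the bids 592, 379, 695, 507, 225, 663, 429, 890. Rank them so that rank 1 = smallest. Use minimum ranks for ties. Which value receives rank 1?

225

Sorted (ascending): 225, 379, 429, 507, 592, 663, 695, 890
No ties — each value takes its position as its rank.
Rank 1 → value 225.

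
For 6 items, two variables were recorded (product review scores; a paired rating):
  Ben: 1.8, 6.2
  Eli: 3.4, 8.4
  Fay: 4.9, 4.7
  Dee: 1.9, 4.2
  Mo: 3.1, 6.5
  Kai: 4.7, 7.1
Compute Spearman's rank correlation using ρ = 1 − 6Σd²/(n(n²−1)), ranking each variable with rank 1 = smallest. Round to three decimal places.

Ranks of variable 1: 1, 4, 6, 2, 3, 5
Ranks of variable 2: 3, 6, 2, 1, 4, 5
d = r₁ − r₂: -2, -2, 4, 1, -1, 0
d²: 4, 4, 16, 1, 1, 0; Σd² = 26
ρ = 1 − 6·26/(6·35) = 1 − 156/210 = 0.257

0.257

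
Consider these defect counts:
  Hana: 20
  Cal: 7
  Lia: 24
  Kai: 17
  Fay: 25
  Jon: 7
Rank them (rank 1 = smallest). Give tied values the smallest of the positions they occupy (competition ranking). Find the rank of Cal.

Sorted (ascending): 7, 7, 17, 20, 24, 25
The 2 values of 7 occupy positions 1–2 → each gets rank 1.
Cal has value 7 → rank 1.

1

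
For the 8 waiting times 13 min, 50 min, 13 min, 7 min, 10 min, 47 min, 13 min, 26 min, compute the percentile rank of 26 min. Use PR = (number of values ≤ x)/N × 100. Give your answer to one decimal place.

N = 8.
Strictly below 26: 5. Equal to 26: 1.
PR = 6/8 × 100 = 75.0

75.0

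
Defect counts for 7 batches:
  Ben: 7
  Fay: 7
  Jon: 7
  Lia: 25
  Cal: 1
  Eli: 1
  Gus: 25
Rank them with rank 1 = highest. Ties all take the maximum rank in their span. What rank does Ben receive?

Sorted (descending): 25, 25, 7, 7, 7, 1, 1
The 2 values of 25 occupy positions 1–2 → each gets rank 2.
The 3 values of 7 occupy positions 3–5 → each gets rank 5.
The 2 values of 1 occupy positions 6–7 → each gets rank 7.
Ben has value 7 → rank 5.

5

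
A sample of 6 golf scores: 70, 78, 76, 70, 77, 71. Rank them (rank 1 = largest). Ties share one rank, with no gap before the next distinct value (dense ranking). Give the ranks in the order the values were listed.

5, 1, 3, 5, 2, 4

Sorted (descending): 78, 77, 76, 71, 70, 70
The 2 values of 70 share dense rank 5.
Remaining distinct values take the next consecutive integers.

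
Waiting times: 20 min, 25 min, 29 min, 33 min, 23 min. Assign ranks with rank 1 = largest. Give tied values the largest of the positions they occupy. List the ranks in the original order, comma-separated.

5, 3, 2, 1, 4

Sorted (descending): 33, 29, 25, 23, 20
No ties — each value takes its position as its rank.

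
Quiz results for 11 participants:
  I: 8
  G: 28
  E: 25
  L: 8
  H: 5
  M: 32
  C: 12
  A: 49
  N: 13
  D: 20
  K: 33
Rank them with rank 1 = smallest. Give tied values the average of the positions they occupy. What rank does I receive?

Sorted (ascending): 5, 8, 8, 12, 13, 20, 25, 28, 32, 33, 49
The 2 values of 8 occupy positions 2–3 → average rank (2+3)/2 = 2.5.
I has value 8 → rank 2.5.

2.5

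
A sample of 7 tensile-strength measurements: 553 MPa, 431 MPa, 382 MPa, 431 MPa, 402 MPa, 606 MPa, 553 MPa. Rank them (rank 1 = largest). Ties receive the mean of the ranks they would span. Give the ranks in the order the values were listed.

2.5, 4.5, 7, 4.5, 6, 1, 2.5

Sorted (descending): 606, 553, 553, 431, 431, 402, 382
The 2 values of 553 occupy positions 2–3 → average rank (2+3)/2 = 2.5.
The 2 values of 431 occupy positions 4–5 → average rank (4+5)/2 = 4.5.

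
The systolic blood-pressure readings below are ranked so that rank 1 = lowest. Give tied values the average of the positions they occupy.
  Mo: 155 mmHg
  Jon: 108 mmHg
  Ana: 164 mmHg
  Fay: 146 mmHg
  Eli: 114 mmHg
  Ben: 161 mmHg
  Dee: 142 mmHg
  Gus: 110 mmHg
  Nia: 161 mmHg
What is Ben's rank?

7.5

Sorted (ascending): 108, 110, 114, 142, 146, 155, 161, 161, 164
The 2 values of 161 occupy positions 7–8 → average rank (7+8)/2 = 7.5.
Ben has value 161 mmHg → rank 7.5.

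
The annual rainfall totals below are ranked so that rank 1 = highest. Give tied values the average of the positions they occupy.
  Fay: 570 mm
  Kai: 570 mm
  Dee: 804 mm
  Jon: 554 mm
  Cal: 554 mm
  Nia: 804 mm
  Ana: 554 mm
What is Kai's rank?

Sorted (descending): 804, 804, 570, 570, 554, 554, 554
The 2 values of 804 occupy positions 1–2 → average rank (1+2)/2 = 1.5.
The 2 values of 570 occupy positions 3–4 → average rank (3+4)/2 = 3.5.
The 3 values of 554 occupy positions 5–7 → average rank 6.
Kai has value 570 mm → rank 3.5.

3.5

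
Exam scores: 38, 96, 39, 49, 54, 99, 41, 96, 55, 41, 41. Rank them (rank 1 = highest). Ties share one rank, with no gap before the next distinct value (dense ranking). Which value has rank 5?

Sorted (descending): 99, 96, 96, 55, 54, 49, 41, 41, 41, 39, 38
The 2 values of 96 share dense rank 2.
The 3 values of 41 share dense rank 6.
Remaining distinct values take the next consecutive integers.
Rank 5 → value 49.

49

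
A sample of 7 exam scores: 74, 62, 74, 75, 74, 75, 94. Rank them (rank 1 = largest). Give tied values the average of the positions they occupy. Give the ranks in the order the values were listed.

Sorted (descending): 94, 75, 75, 74, 74, 74, 62
The 2 values of 75 occupy positions 2–3 → average rank (2+3)/2 = 2.5.
The 3 values of 74 occupy positions 4–6 → average rank 5.

5, 7, 5, 2.5, 5, 2.5, 1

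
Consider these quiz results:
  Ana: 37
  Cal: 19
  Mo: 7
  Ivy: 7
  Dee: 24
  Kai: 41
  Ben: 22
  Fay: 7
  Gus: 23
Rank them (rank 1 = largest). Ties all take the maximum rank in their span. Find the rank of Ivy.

Sorted (descending): 41, 37, 24, 23, 22, 19, 7, 7, 7
The 3 values of 7 occupy positions 7–9 → each gets rank 9.
Ivy has value 7 → rank 9.

9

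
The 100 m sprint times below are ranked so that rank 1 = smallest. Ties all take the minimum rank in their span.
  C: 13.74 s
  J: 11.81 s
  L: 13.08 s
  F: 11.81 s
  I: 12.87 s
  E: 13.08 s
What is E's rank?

4

Sorted (ascending): 11.81, 11.81, 12.87, 13.08, 13.08, 13.74
The 2 values of 11.81 occupy positions 1–2 → each gets rank 1.
The 2 values of 13.08 occupy positions 4–5 → each gets rank 4.
E has value 13.08 s → rank 4.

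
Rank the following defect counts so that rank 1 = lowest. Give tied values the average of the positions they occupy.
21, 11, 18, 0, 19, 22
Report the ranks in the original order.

5, 2, 3, 1, 4, 6

Sorted (ascending): 0, 11, 18, 19, 21, 22
No ties — each value takes its position as its rank.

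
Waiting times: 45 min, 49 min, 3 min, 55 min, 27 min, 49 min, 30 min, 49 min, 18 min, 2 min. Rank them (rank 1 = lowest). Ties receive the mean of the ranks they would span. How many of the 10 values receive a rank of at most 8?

9

Sorted (ascending): 2, 3, 18, 27, 30, 45, 49, 49, 49, 55
The 3 values of 49 occupy positions 7–9 → average rank 8.
Ranks ≤ 8: {1, 2, 3, 4, 5, 6, 8, 8, 8} → 9 values.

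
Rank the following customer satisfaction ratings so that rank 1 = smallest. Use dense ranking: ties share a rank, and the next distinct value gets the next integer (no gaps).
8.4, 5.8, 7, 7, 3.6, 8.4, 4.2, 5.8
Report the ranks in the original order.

Sorted (ascending): 3.6, 4.2, 5.8, 5.8, 7, 7, 8.4, 8.4
The 2 values of 5.8 share dense rank 3.
The 2 values of 7 share dense rank 4.
The 2 values of 8.4 share dense rank 5.
Remaining distinct values take the next consecutive integers.

5, 3, 4, 4, 1, 5, 2, 3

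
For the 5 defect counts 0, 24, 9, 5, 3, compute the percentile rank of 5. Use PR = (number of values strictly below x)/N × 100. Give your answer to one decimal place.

40.0

N = 5.
Strictly below 5: 2. Equal to 5: 1.
PR = 2/5 × 100 = 40.0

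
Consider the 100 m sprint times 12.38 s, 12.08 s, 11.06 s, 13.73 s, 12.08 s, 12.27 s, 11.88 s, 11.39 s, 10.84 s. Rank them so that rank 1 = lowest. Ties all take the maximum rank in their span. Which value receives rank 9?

13.73

Sorted (ascending): 10.84, 11.06, 11.39, 11.88, 12.08, 12.08, 12.27, 12.38, 13.73
The 2 values of 12.08 occupy positions 5–6 → each gets rank 6.
Rank 9 → value 13.73.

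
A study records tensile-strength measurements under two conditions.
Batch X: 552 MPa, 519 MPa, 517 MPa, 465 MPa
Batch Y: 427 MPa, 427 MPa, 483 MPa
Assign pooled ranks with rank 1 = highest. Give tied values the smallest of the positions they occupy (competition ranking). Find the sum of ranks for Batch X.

Sorted (descending): 552, 519, 517, 483, 465, 427, 427
The 2 values of 427 occupy positions 6–7 → each gets rank 6.
Batch X values → pooled ranks: 552→1, 519→2, 517→3, 465→5
Rank sum = 1 + 2 + 3 + 5 = 11

11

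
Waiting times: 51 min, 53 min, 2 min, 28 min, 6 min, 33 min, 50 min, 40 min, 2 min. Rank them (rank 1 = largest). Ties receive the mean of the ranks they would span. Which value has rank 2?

Sorted (descending): 53, 51, 50, 40, 33, 28, 6, 2, 2
The 2 values of 2 occupy positions 8–9 → average rank (8+9)/2 = 8.5.
Rank 2 → value 51.

51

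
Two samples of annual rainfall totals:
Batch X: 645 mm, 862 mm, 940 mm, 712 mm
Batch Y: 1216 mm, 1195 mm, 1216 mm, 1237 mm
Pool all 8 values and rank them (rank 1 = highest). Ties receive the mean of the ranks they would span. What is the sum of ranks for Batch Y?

Sorted (descending): 1237, 1216, 1216, 1195, 940, 862, 712, 645
The 2 values of 1216 occupy positions 2–3 → average rank (2+3)/2 = 2.5.
Batch Y values → pooled ranks: 1216→2.5, 1195→4, 1216→2.5, 1237→1
Rank sum = 2.5 + 4 + 2.5 + 1 = 10

10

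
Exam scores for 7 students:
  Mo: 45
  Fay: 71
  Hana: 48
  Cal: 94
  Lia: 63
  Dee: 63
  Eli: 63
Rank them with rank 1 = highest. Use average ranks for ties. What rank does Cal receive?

1

Sorted (descending): 94, 71, 63, 63, 63, 48, 45
The 3 values of 63 occupy positions 3–5 → average rank 4.
Cal has value 94 → rank 1.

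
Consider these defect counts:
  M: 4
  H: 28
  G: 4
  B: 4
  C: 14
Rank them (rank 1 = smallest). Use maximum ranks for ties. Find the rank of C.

4

Sorted (ascending): 4, 4, 4, 14, 28
The 3 values of 4 occupy positions 1–3 → each gets rank 3.
C has value 14 → rank 4.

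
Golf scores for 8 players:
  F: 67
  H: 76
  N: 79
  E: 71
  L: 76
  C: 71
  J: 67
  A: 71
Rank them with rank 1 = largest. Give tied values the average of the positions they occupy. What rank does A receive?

5

Sorted (descending): 79, 76, 76, 71, 71, 71, 67, 67
The 2 values of 76 occupy positions 2–3 → average rank (2+3)/2 = 2.5.
The 3 values of 71 occupy positions 4–6 → average rank 5.
The 2 values of 67 occupy positions 7–8 → average rank (7+8)/2 = 7.5.
A has value 71 → rank 5.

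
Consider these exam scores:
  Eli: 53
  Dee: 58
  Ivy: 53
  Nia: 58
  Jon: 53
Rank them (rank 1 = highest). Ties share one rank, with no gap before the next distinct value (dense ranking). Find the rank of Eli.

2

Sorted (descending): 58, 58, 53, 53, 53
The 2 values of 58 share dense rank 1.
The 3 values of 53 share dense rank 2.
Eli has value 53 → rank 2.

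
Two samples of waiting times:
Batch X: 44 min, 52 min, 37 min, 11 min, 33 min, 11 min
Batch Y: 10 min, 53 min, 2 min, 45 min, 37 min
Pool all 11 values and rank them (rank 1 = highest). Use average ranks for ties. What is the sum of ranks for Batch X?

35.5

Sorted (descending): 53, 52, 45, 44, 37, 37, 33, 11, 11, 10, 2
The 2 values of 37 occupy positions 5–6 → average rank (5+6)/2 = 5.5.
The 2 values of 11 occupy positions 8–9 → average rank (8+9)/2 = 8.5.
Batch X values → pooled ranks: 44→4, 52→2, 37→5.5, 11→8.5, 33→7, 11→8.5
Rank sum = 4 + 2 + 5.5 + 8.5 + 7 + 8.5 = 35.5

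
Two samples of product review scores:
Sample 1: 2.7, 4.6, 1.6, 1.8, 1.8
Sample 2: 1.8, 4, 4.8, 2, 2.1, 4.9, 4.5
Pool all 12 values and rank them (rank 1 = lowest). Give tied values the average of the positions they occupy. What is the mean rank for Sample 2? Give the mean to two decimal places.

7.71

Sorted (ascending): 1.6, 1.8, 1.8, 1.8, 2, 2.1, 2.7, 4, 4.5, 4.6, 4.8, 4.9
The 3 values of 1.8 occupy positions 2–4 → average rank 3.
Sample 2 values → pooled ranks: 1.8→3, 4→8, 4.8→11, 2→5, 2.1→6, 4.9→12, 4.5→9
Mean rank = (3 + 8 + 11 + 5 + 6 + 12 + 9) / 7 = 7.71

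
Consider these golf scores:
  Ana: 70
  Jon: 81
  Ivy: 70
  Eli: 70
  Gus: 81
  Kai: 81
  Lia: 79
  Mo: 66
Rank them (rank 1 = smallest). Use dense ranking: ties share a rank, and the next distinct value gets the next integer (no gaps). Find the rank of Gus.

Sorted (ascending): 66, 70, 70, 70, 79, 81, 81, 81
The 3 values of 70 share dense rank 2.
The 3 values of 81 share dense rank 4.
Remaining distinct values take the next consecutive integers.
Gus has value 81 → rank 4.

4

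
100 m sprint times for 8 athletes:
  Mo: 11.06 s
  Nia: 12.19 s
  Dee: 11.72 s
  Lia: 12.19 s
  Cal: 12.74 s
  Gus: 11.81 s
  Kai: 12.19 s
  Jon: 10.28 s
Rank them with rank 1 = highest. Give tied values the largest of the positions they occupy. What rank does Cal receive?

1

Sorted (descending): 12.74, 12.19, 12.19, 12.19, 11.81, 11.72, 11.06, 10.28
The 3 values of 12.19 occupy positions 2–4 → each gets rank 4.
Cal has value 12.74 s → rank 1.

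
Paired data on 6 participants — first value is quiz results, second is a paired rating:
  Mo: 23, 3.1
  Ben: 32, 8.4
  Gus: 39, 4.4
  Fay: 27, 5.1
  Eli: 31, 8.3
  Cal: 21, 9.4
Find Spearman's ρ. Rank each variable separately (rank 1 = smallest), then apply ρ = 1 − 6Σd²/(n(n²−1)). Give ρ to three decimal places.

Ranks of variable 1: 2, 5, 6, 3, 4, 1
Ranks of variable 2: 1, 5, 2, 3, 4, 6
d = r₁ − r₂: 1, 0, 4, 0, 0, -5
d²: 1, 0, 16, 0, 0, 25; Σd² = 42
ρ = 1 − 6·42/(6·35) = 1 − 252/210 = -0.200

-0.200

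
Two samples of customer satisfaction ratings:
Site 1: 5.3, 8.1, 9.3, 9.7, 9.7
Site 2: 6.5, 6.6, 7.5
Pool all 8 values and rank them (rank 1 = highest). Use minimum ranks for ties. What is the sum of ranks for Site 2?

18

Sorted (descending): 9.7, 9.7, 9.3, 8.1, 7.5, 6.6, 6.5, 5.3
The 2 values of 9.7 occupy positions 1–2 → each gets rank 1.
Site 2 values → pooled ranks: 6.5→7, 6.6→6, 7.5→5
Rank sum = 7 + 6 + 5 = 18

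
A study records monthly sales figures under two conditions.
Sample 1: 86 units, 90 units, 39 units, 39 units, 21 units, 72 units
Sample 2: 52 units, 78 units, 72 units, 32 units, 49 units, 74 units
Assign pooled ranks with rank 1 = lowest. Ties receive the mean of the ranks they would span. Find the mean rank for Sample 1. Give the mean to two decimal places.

6.42

Sorted (ascending): 21, 32, 39, 39, 49, 52, 72, 72, 74, 78, 86, 90
The 2 values of 39 occupy positions 3–4 → average rank (3+4)/2 = 3.5.
The 2 values of 72 occupy positions 7–8 → average rank (7+8)/2 = 7.5.
Sample 1 values → pooled ranks: 86→11, 90→12, 39→3.5, 39→3.5, 21→1, 72→7.5
Mean rank = (11 + 12 + 3.5 + 3.5 + 1 + 7.5) / 6 = 6.42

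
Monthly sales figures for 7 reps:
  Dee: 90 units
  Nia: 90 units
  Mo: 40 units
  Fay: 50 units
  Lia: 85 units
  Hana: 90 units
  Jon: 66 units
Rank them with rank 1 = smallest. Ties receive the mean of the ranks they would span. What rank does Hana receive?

6

Sorted (ascending): 40, 50, 66, 85, 90, 90, 90
The 3 values of 90 occupy positions 5–7 → average rank 6.
Hana has value 90 units → rank 6.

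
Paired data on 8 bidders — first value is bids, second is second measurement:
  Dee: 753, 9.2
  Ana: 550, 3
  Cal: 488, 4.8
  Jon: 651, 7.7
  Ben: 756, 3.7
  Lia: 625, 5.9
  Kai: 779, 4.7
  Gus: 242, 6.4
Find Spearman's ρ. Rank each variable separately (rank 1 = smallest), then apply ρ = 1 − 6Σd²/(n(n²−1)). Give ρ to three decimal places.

-0.095

Ranks of variable 1: 6, 3, 2, 5, 7, 4, 8, 1
Ranks of variable 2: 8, 1, 4, 7, 2, 5, 3, 6
d = r₁ − r₂: -2, 2, -2, -2, 5, -1, 5, -5
d²: 4, 4, 4, 4, 25, 1, 25, 25; Σd² = 92
ρ = 1 − 6·92/(8·63) = 1 − 552/504 = -0.095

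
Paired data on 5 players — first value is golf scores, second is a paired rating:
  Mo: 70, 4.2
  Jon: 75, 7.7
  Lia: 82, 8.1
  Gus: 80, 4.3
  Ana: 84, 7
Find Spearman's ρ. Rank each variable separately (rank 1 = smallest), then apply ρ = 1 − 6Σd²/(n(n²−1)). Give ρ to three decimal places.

Ranks of variable 1: 1, 2, 4, 3, 5
Ranks of variable 2: 1, 4, 5, 2, 3
d = r₁ − r₂: 0, -2, -1, 1, 2
d²: 0, 4, 1, 1, 4; Σd² = 10
ρ = 1 − 6·10/(5·24) = 1 − 60/120 = 0.500

0.500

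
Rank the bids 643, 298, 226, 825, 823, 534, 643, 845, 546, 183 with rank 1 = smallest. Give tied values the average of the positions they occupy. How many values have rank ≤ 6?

Sorted (ascending): 183, 226, 298, 534, 546, 643, 643, 823, 825, 845
The 2 values of 643 occupy positions 6–7 → average rank (6+7)/2 = 6.5.
Ranks ≤ 6: {1, 2, 3, 4, 5} → 5 values.

5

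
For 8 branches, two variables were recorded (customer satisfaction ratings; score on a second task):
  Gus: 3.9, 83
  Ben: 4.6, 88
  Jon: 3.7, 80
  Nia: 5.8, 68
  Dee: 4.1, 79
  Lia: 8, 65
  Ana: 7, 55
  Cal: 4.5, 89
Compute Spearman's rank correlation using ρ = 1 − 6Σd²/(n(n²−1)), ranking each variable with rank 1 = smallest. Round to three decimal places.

Ranks of variable 1: 2, 5, 1, 6, 3, 8, 7, 4
Ranks of variable 2: 6, 7, 5, 3, 4, 2, 1, 8
d = r₁ − r₂: -4, -2, -4, 3, -1, 6, 6, -4
d²: 16, 4, 16, 9, 1, 36, 36, 16; Σd² = 134
ρ = 1 − 6·134/(8·63) = 1 − 804/504 = -0.595

-0.595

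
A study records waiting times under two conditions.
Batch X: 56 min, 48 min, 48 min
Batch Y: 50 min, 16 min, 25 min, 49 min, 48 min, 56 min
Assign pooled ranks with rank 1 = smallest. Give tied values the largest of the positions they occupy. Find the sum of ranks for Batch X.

Sorted (ascending): 16, 25, 48, 48, 48, 49, 50, 56, 56
The 3 values of 48 occupy positions 3–5 → each gets rank 5.
The 2 values of 56 occupy positions 8–9 → each gets rank 9.
Batch X values → pooled ranks: 56→9, 48→5, 48→5
Rank sum = 9 + 5 + 5 = 19

19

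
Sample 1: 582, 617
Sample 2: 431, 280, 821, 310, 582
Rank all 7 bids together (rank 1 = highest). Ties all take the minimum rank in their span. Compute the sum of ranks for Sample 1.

Sorted (descending): 821, 617, 582, 582, 431, 310, 280
The 2 values of 582 occupy positions 3–4 → each gets rank 3.
Sample 1 values → pooled ranks: 582→3, 617→2
Rank sum = 3 + 2 = 5

5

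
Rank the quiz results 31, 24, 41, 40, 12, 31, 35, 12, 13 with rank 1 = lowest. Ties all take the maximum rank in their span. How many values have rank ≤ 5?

4

Sorted (ascending): 12, 12, 13, 24, 31, 31, 35, 40, 41
The 2 values of 12 occupy positions 1–2 → each gets rank 2.
The 2 values of 31 occupy positions 5–6 → each gets rank 6.
Ranks ≤ 5: {2, 2, 3, 4} → 4 values.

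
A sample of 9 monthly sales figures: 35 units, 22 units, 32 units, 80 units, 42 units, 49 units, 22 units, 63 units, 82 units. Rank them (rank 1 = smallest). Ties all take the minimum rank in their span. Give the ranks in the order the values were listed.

4, 1, 3, 8, 5, 6, 1, 7, 9

Sorted (ascending): 22, 22, 32, 35, 42, 49, 63, 80, 82
The 2 values of 22 occupy positions 1–2 → each gets rank 1.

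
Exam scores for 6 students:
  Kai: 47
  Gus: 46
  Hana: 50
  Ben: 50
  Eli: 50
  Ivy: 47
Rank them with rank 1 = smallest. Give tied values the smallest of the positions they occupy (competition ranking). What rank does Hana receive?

Sorted (ascending): 46, 47, 47, 50, 50, 50
The 2 values of 47 occupy positions 2–3 → each gets rank 2.
The 3 values of 50 occupy positions 4–6 → each gets rank 4.
Hana has value 50 → rank 4.

4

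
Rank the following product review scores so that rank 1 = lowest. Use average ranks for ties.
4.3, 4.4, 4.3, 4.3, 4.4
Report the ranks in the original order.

2, 4.5, 2, 2, 4.5

Sorted (ascending): 4.3, 4.3, 4.3, 4.4, 4.4
The 3 values of 4.3 occupy positions 1–3 → average rank 2.
The 2 values of 4.4 occupy positions 4–5 → average rank (4+5)/2 = 4.5.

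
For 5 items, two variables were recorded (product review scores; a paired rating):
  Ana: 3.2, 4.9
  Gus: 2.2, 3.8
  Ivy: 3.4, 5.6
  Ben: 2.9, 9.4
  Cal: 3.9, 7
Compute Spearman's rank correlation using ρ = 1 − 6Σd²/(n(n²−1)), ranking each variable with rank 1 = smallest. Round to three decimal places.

0.400

Ranks of variable 1: 3, 1, 4, 2, 5
Ranks of variable 2: 2, 1, 3, 5, 4
d = r₁ − r₂: 1, 0, 1, -3, 1
d²: 1, 0, 1, 9, 1; Σd² = 12
ρ = 1 − 6·12/(5·24) = 1 − 72/120 = 0.400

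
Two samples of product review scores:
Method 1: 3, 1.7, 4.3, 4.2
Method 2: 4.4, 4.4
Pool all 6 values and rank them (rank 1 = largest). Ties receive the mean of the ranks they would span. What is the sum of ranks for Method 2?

Sorted (descending): 4.4, 4.4, 4.3, 4.2, 3, 1.7
The 2 values of 4.4 occupy positions 1–2 → average rank (1+2)/2 = 1.5.
Method 2 values → pooled ranks: 4.4→1.5, 4.4→1.5
Rank sum = 1.5 + 1.5 = 3

3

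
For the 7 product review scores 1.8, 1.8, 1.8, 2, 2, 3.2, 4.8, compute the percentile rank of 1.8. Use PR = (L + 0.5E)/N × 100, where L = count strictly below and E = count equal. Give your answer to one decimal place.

N = 7.
Strictly below 1.8: 0. Equal to 1.8: 3.
PR = (0 + 0.5·3)/7 × 100 = 21.4

21.4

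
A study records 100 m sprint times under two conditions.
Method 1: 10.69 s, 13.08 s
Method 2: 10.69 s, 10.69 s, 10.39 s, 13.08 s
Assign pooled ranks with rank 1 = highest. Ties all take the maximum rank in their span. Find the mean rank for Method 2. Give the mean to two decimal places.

4.50

Sorted (descending): 13.08, 13.08, 10.69, 10.69, 10.69, 10.39
The 2 values of 13.08 occupy positions 1–2 → each gets rank 2.
The 3 values of 10.69 occupy positions 3–5 → each gets rank 5.
Method 2 values → pooled ranks: 10.69→5, 10.69→5, 10.39→6, 13.08→2
Mean rank = (5 + 5 + 6 + 2) / 4 = 4.50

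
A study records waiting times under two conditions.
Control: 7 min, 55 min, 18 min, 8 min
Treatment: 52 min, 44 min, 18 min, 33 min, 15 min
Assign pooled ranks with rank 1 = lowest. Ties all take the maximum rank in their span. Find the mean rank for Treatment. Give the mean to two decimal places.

5.80

Sorted (ascending): 7, 8, 15, 18, 18, 33, 44, 52, 55
The 2 values of 18 occupy positions 4–5 → each gets rank 5.
Treatment values → pooled ranks: 52→8, 44→7, 18→5, 33→6, 15→3
Mean rank = (8 + 7 + 5 + 6 + 3) / 5 = 5.80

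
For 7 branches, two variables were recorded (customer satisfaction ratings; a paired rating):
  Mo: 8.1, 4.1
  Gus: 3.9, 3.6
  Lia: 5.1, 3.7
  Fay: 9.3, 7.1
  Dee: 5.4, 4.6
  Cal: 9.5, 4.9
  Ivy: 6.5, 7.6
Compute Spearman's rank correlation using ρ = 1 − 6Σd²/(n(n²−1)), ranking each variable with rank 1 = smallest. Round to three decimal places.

Ranks of variable 1: 5, 1, 2, 6, 3, 7, 4
Ranks of variable 2: 3, 1, 2, 6, 4, 5, 7
d = r₁ − r₂: 2, 0, 0, 0, -1, 2, -3
d²: 4, 0, 0, 0, 1, 4, 9; Σd² = 18
ρ = 1 − 6·18/(7·48) = 1 − 108/336 = 0.679

0.679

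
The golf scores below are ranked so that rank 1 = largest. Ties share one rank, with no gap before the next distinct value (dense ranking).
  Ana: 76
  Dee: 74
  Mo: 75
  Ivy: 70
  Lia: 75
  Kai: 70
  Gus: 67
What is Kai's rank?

4

Sorted (descending): 76, 75, 75, 74, 70, 70, 67
The 2 values of 75 share dense rank 2.
The 2 values of 70 share dense rank 4.
Remaining distinct values take the next consecutive integers.
Kai has value 70 → rank 4.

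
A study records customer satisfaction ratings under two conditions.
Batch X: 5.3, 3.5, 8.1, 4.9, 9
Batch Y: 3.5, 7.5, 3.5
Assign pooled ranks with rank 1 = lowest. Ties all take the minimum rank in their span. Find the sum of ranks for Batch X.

Sorted (ascending): 3.5, 3.5, 3.5, 4.9, 5.3, 7.5, 8.1, 9
The 3 values of 3.5 occupy positions 1–3 → each gets rank 1.
Batch X values → pooled ranks: 5.3→5, 3.5→1, 8.1→7, 4.9→4, 9→8
Rank sum = 5 + 1 + 7 + 4 + 8 = 25

25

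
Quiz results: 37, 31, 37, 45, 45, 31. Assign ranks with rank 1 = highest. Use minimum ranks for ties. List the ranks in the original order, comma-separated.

Sorted (descending): 45, 45, 37, 37, 31, 31
The 2 values of 45 occupy positions 1–2 → each gets rank 1.
The 2 values of 37 occupy positions 3–4 → each gets rank 3.
The 2 values of 31 occupy positions 5–6 → each gets rank 5.

3, 5, 3, 1, 1, 5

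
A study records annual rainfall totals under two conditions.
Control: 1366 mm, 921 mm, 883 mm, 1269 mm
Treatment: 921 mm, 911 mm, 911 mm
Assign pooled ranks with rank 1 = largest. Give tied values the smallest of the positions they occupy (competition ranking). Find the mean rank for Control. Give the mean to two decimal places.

3.25

Sorted (descending): 1366, 1269, 921, 921, 911, 911, 883
The 2 values of 921 occupy positions 3–4 → each gets rank 3.
The 2 values of 911 occupy positions 5–6 → each gets rank 5.
Control values → pooled ranks: 1366→1, 921→3, 883→7, 1269→2
Mean rank = (1 + 3 + 7 + 2) / 4 = 3.25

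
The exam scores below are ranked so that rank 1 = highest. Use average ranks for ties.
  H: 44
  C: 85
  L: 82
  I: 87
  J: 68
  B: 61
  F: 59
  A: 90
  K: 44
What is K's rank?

Sorted (descending): 90, 87, 85, 82, 68, 61, 59, 44, 44
The 2 values of 44 occupy positions 8–9 → average rank (8+9)/2 = 8.5.
K has value 44 → rank 8.5.

8.5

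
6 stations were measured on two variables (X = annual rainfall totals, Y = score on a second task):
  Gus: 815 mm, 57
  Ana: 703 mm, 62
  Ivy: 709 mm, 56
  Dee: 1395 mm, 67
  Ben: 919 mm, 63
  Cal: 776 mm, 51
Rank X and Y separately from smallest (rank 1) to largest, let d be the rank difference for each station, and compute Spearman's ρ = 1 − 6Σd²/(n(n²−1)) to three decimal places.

Ranks of variable 1: 4, 1, 2, 6, 5, 3
Ranks of variable 2: 3, 4, 2, 6, 5, 1
d = r₁ − r₂: 1, -3, 0, 0, 0, 2
d²: 1, 9, 0, 0, 0, 4; Σd² = 14
ρ = 1 − 6·14/(6·35) = 1 − 84/210 = 0.600

0.600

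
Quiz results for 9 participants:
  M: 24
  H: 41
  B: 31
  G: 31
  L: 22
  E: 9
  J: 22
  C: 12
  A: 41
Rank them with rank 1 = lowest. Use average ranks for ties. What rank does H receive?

Sorted (ascending): 9, 12, 22, 22, 24, 31, 31, 41, 41
The 2 values of 22 occupy positions 3–4 → average rank (3+4)/2 = 3.5.
The 2 values of 31 occupy positions 6–7 → average rank (6+7)/2 = 6.5.
The 2 values of 41 occupy positions 8–9 → average rank (8+9)/2 = 8.5.
H has value 41 → rank 8.5.

8.5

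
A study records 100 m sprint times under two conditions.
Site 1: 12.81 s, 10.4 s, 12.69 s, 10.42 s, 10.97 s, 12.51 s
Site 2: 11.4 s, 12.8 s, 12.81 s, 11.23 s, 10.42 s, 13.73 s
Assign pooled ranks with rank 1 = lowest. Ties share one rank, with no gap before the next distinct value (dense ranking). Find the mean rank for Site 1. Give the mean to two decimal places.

Sorted (ascending): 10.4, 10.42, 10.42, 10.97, 11.23, 11.4, 12.51, 12.69, 12.8, 12.81, 12.81, 13.73
The 2 values of 10.42 share dense rank 2.
The 2 values of 12.81 share dense rank 9.
Remaining distinct values take the next consecutive integers.
Site 1 values → pooled ranks: 12.81→9, 10.4→1, 12.69→7, 10.42→2, 10.97→3, 12.51→6
Mean rank = (9 + 1 + 7 + 2 + 3 + 6) / 6 = 4.67

4.67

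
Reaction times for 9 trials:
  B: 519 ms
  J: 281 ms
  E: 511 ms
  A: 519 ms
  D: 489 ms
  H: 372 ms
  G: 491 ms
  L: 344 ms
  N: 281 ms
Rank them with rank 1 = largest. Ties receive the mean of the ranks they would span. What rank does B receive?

1.5

Sorted (descending): 519, 519, 511, 491, 489, 372, 344, 281, 281
The 2 values of 519 occupy positions 1–2 → average rank (1+2)/2 = 1.5.
The 2 values of 281 occupy positions 8–9 → average rank (8+9)/2 = 8.5.
B has value 519 ms → rank 1.5.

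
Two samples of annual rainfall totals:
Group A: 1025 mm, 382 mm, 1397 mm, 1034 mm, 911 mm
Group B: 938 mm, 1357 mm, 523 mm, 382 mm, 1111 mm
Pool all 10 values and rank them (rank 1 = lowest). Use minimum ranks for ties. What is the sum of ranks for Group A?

Sorted (ascending): 382, 382, 523, 911, 938, 1025, 1034, 1111, 1357, 1397
The 2 values of 382 occupy positions 1–2 → each gets rank 1.
Group A values → pooled ranks: 1025→6, 382→1, 1397→10, 1034→7, 911→4
Rank sum = 6 + 1 + 10 + 7 + 4 = 28

28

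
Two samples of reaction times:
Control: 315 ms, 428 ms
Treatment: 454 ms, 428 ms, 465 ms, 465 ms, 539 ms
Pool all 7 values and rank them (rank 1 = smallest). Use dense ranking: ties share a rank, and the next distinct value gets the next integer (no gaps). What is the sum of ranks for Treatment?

18

Sorted (ascending): 315, 428, 428, 454, 465, 465, 539
The 2 values of 428 share dense rank 2.
The 2 values of 465 share dense rank 4.
Remaining distinct values take the next consecutive integers.
Treatment values → pooled ranks: 454→3, 428→2, 465→4, 465→4, 539→5
Rank sum = 3 + 2 + 4 + 4 + 5 = 18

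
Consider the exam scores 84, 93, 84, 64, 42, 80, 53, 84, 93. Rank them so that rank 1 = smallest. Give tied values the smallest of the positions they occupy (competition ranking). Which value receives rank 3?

64

Sorted (ascending): 42, 53, 64, 80, 84, 84, 84, 93, 93
The 3 values of 84 occupy positions 5–7 → each gets rank 5.
The 2 values of 93 occupy positions 8–9 → each gets rank 8.
Rank 3 → value 64.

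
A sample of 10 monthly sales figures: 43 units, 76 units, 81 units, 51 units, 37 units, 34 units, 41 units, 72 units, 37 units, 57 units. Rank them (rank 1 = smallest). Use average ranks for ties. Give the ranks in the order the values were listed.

5, 9, 10, 6, 2.5, 1, 4, 8, 2.5, 7

Sorted (ascending): 34, 37, 37, 41, 43, 51, 57, 72, 76, 81
The 2 values of 37 occupy positions 2–3 → average rank (2+3)/2 = 2.5.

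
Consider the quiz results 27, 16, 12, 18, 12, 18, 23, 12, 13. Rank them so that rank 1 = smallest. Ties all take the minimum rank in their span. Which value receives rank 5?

Sorted (ascending): 12, 12, 12, 13, 16, 18, 18, 23, 27
The 3 values of 12 occupy positions 1–3 → each gets rank 1.
The 2 values of 18 occupy positions 6–7 → each gets rank 6.
Rank 5 → value 16.

16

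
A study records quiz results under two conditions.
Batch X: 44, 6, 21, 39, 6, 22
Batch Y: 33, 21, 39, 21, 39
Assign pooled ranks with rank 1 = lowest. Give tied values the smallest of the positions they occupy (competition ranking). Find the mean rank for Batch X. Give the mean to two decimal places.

Sorted (ascending): 6, 6, 21, 21, 21, 22, 33, 39, 39, 39, 44
The 2 values of 6 occupy positions 1–2 → each gets rank 1.
The 3 values of 21 occupy positions 3–5 → each gets rank 3.
The 3 values of 39 occupy positions 8–10 → each gets rank 8.
Batch X values → pooled ranks: 44→11, 6→1, 21→3, 39→8, 6→1, 22→6
Mean rank = (11 + 1 + 3 + 8 + 1 + 6) / 6 = 5.00

5.00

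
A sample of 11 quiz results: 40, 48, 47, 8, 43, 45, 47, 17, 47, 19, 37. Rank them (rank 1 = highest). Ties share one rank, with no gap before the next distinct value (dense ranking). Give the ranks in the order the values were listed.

Sorted (descending): 48, 47, 47, 47, 45, 43, 40, 37, 19, 17, 8
The 3 values of 47 share dense rank 2.
Remaining distinct values take the next consecutive integers.

5, 1, 2, 9, 4, 3, 2, 8, 2, 7, 6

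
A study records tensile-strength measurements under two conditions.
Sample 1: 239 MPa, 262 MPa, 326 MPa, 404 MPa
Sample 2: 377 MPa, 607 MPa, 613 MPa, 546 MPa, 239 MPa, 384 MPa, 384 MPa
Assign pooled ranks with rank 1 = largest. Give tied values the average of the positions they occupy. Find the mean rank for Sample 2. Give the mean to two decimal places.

Sorted (descending): 613, 607, 546, 404, 384, 384, 377, 326, 262, 239, 239
The 2 values of 384 occupy positions 5–6 → average rank (5+6)/2 = 5.5.
The 2 values of 239 occupy positions 10–11 → average rank (10+11)/2 = 10.5.
Sample 2 values → pooled ranks: 377→7, 607→2, 613→1, 546→3, 239→10.5, 384→5.5, 384→5.5
Mean rank = (7 + 2 + 1 + 3 + 10.5 + 5.5 + 5.5) / 7 = 4.93

4.93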